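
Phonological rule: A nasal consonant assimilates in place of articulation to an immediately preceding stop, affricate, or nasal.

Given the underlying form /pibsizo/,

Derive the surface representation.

no segment meets the rule's conditions; no change.

[pibsizo]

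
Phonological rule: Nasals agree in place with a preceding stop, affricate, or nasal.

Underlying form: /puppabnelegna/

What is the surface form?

[puppabmelegŋa]

/n/ after /b/ (labial) → [m]
/n/ after /g/ (velar) → [ŋ]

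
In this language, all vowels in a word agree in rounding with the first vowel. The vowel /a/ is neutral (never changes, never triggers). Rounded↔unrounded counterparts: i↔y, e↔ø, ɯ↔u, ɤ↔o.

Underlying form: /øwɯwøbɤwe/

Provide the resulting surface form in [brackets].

/ɯ/ harmonizes with /ø/ ([+round]) → [u]
/ɤ/ harmonizes with /ø/ ([+round]) → [o]
/e/ harmonizes with /ø/ ([+round]) → [ø]

[øwuwøbowø]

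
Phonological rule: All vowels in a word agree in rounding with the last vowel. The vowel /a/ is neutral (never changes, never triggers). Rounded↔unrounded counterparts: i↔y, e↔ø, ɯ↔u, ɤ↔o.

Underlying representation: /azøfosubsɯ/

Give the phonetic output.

[azefɤsɯbsɯ]

/ø/ harmonizes with /ɯ/ ([-round]) → [e]
/o/ harmonizes with /ɯ/ ([-round]) → [ɤ]
/u/ harmonizes with /ɯ/ ([-round]) → [ɯ]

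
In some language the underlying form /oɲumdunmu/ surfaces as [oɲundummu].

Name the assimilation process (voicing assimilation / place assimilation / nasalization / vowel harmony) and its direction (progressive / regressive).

/m/→[n] /n/→[m].
Each target copies a feature from the following segment, so the direction is regressive.

place assimilation, regressive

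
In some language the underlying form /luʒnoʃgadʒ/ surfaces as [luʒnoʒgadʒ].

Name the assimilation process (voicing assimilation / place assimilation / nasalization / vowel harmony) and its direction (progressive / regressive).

voicing assimilation, regressive

/ʃ/→[ʒ].
Each target copies a feature from the following segment, so the direction is regressive.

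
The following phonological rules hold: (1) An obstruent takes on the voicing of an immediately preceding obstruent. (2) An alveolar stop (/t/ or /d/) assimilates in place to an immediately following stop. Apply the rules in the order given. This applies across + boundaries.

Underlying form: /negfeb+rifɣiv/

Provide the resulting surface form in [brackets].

Rule 1: /f/ after /g/ (voiced) → [v]
Rule 1: /ɣ/ after /f/ (voiceless) → [x]
After rule 1: negveb+rifxiv
Rule 2: no segment meets the rule's conditions; no change.

[negveb+rifxiv]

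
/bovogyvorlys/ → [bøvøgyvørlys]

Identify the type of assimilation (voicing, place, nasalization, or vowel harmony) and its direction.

vowel harmony, regressive

/o/→[ø] /o/→[ø] /o/→[ø].
Vowels agree with the last vowel, so the harmony is regressive.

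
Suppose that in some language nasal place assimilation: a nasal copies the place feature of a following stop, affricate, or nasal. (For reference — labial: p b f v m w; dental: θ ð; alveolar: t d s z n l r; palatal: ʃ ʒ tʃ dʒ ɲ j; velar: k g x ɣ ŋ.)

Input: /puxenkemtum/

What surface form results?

[puxeŋkentum]

/n/ before /k/ (velar) → [ŋ]
/m/ before /t/ (alveolar) → [n]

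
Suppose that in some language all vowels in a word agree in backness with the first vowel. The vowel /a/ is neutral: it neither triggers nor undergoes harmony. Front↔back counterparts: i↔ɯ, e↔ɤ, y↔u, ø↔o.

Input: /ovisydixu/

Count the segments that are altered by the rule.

3

/i/ harmonizes with /o/ ([+back]) → [ɯ]
/y/ harmonizes with /o/ ([+back]) → [u]
/i/ harmonizes with /o/ ([+back]) → [ɯ]
3 segments change.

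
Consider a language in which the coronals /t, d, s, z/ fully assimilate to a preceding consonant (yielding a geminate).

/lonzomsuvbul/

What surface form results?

[lonnommuvbul]

/z/ after /n/ → [n] (total assimilation)
/s/ after /m/ → [m] (total assimilation)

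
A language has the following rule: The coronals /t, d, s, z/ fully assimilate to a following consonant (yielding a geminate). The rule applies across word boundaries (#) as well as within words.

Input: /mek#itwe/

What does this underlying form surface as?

[mek#iwwe]

/t/ before /w/ → [w] (total assimilation)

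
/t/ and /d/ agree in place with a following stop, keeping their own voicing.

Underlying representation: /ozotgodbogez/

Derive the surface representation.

[ozokgobbogez]

/t/ before /g/ (velar) → [k]
/d/ before /b/ (labial) → [b]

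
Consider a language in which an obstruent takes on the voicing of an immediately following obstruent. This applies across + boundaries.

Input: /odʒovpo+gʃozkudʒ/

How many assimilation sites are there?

/v/ before /p/ (voiceless) → [f]
/g/ before /ʃ/ (voiceless) → [k]
/z/ before /k/ (voiceless) → [s]
3 segments change.

3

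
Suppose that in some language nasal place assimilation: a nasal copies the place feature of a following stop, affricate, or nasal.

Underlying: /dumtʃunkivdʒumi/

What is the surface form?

[duɲtʃuŋkivdʒumi]

/m/ before /tʃ/ (palatal) → [ɲ]
/n/ before /k/ (velar) → [ŋ]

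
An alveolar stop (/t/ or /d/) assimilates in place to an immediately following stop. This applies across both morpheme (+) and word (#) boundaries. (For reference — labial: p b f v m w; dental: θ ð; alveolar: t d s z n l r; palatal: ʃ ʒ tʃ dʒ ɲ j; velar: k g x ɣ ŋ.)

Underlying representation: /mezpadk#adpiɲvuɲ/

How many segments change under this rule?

/d/ before /k/ (velar) → [g]
/d/ before /p/ (labial) → [b]
2 segments change.

2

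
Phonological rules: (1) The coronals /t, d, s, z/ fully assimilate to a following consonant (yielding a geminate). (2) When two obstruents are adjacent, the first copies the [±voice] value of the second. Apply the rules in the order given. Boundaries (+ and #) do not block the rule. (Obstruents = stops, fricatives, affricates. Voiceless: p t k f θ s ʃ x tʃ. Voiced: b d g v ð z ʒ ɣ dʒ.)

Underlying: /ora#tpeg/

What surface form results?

Rule 1: /t/ before /p/ → [p] (total assimilation)
After rule 1: ora#ppeg
Rule 2: no segment meets the rule's conditions; no change.

[ora#ppeg]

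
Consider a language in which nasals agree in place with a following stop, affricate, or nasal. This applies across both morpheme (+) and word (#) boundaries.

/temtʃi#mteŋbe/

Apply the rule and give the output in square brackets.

/m/ before /tʃ/ (palatal) → [ɲ]
/m/ before /t/ (alveolar) → [n]
/ŋ/ before /b/ (labial) → [m]

[teɲtʃi#ntembe]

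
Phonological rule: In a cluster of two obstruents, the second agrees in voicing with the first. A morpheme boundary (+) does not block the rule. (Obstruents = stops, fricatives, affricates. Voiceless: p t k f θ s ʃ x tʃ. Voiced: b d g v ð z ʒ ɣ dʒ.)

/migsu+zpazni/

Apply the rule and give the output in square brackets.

[migzu+zbazni]

/s/ after /g/ (voiced) → [z]
/p/ after /z/ (voiced) → [b]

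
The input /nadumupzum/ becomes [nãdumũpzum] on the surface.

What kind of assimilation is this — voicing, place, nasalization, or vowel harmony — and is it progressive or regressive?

/a/→[ã] /u/→[ũ].
Each target copies a feature from the preceding segment, so the direction is progressive.

nasalization, progressive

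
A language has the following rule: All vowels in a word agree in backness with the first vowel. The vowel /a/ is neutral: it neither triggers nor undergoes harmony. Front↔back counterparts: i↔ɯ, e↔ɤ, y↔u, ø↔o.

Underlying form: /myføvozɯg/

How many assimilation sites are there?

2

/o/ harmonizes with /y/ ([-back]) → [ø]
/ɯ/ harmonizes with /y/ ([-back]) → [i]
2 segments change.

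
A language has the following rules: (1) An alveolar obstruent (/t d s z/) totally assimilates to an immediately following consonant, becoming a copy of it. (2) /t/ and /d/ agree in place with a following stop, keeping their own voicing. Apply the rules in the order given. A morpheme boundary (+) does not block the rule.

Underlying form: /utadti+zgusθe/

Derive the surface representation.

Rule 1: /d/ before /t/ → [t] (total assimilation)
Rule 1: /z/ before /g/ → [g] (total assimilation)
Rule 1: /s/ before /θ/ → [θ] (total assimilation)
After rule 1: utatti+gguθθe
Rule 2: no segment meets the rule's conditions; no change.

[utatti+gguθθe]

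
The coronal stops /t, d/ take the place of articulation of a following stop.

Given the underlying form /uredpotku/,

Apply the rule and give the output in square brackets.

/d/ before /p/ (labial) → [b]
/t/ before /k/ (velar) → [k]

[urebpokku]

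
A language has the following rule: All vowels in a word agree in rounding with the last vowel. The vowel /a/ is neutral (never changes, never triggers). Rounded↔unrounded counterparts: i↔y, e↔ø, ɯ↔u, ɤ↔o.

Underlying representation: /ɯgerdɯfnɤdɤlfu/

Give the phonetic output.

/ɯ/ harmonizes with /u/ ([+round]) → [u]
/e/ harmonizes with /u/ ([+round]) → [ø]
/ɯ/ harmonizes with /u/ ([+round]) → [u]
/ɤ/ harmonizes with /u/ ([+round]) → [o]
/ɤ/ harmonizes with /u/ ([+round]) → [o]

[ugørdufnodolfu]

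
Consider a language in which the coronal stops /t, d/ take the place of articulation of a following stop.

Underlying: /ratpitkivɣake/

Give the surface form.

[rappikkivɣake]

/t/ before /p/ (labial) → [p]
/t/ before /k/ (velar) → [k]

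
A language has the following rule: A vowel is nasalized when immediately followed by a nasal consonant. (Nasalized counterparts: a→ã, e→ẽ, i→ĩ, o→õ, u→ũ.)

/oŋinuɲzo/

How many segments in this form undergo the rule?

/o/ before nasal /ŋ/ → [õ]
/i/ before nasal /n/ → [ĩ]
/u/ before nasal /ɲ/ → [ũ]
3 segments change.

3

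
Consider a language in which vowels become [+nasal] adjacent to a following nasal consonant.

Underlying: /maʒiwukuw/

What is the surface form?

no segment meets the rule's conditions; no change.

[maʒiwukuw]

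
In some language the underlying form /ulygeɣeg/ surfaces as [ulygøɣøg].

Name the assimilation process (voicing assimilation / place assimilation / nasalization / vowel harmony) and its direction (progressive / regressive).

vowel harmony, progressive

/e/→[ø] /e/→[ø].
Vowels agree with the first vowel, so the harmony is progressive.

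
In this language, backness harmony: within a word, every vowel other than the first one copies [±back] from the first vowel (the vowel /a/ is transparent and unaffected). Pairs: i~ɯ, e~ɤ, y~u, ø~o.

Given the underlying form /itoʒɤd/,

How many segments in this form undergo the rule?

2

/o/ harmonizes with /i/ ([-back]) → [ø]
/ɤ/ harmonizes with /i/ ([-back]) → [e]
2 segments change.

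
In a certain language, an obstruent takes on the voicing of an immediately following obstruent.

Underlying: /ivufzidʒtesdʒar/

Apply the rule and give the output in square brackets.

[ivuvzitʃtezdʒar]

/f/ before /z/ (voiced) → [v]
/dʒ/ before /t/ (voiceless) → [tʃ]
/s/ before /dʒ/ (voiced) → [z]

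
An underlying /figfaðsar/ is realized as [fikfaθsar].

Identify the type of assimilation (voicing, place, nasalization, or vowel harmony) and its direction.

/g/→[k] /ð/→[θ].
Each target copies a feature from the following segment, so the direction is regressive.

voicing assimilation, regressive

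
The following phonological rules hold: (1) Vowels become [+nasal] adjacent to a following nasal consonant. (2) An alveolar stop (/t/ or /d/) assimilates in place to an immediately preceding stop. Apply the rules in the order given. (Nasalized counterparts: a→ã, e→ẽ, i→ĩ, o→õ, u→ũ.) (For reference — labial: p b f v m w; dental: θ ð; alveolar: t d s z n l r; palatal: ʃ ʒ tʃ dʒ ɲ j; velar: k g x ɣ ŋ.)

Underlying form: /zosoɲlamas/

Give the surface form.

Rule 1: /o/ before nasal /ɲ/ → [õ]
Rule 1: /a/ before nasal /m/ → [ã]
After rule 1: zosõɲlãmas
Rule 2: no segment meets the rule's conditions; no change.

[zosõɲlãmas]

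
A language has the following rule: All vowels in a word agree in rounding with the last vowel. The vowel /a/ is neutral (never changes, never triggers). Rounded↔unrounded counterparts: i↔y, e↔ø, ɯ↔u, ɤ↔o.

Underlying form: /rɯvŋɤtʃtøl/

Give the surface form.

[ruvŋotʃtøl]

/ɯ/ harmonizes with /ø/ ([+round]) → [u]
/ɤ/ harmonizes with /ø/ ([+round]) → [o]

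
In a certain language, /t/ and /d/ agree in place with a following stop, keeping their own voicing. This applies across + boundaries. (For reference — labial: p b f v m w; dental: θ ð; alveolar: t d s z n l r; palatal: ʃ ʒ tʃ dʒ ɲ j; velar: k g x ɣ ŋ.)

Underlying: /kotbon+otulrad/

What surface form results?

/t/ before /b/ (labial) → [p]

[kopbon+otulrad]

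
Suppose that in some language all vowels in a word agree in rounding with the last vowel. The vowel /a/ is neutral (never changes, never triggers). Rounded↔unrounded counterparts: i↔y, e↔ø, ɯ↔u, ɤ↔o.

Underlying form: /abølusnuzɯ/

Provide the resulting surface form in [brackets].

/ø/ harmonizes with /ɯ/ ([-round]) → [e]
/u/ harmonizes with /ɯ/ ([-round]) → [ɯ]
/u/ harmonizes with /ɯ/ ([-round]) → [ɯ]

[abelɯsnɯzɯ]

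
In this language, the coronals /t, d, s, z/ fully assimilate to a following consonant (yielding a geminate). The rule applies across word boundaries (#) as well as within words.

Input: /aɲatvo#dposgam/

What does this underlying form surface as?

/t/ before /v/ → [v] (total assimilation)
/d/ before /p/ → [p] (total assimilation)
/s/ before /g/ → [g] (total assimilation)

[aɲavvo#ppoggam]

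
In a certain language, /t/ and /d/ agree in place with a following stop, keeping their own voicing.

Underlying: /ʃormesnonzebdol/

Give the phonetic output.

no segment meets the rule's conditions; no change.

[ʃormesnonzebdol]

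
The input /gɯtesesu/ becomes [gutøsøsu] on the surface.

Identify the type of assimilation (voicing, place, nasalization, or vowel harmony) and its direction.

vowel harmony, regressive

/ɯ/→[u] /e/→[ø] /e/→[ø].
Vowels agree with the last vowel, so the harmony is regressive.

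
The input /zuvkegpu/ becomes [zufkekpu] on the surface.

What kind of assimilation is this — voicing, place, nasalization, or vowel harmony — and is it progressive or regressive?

/v/→[f] /g/→[k].
Each target copies a feature from the following segment, so the direction is regressive.

voicing assimilation, regressive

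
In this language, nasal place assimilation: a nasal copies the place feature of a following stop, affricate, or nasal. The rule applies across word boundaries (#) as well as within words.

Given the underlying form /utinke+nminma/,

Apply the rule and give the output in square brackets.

[utiŋke+mmimma]

/n/ before /k/ (velar) → [ŋ]
/n/ before /m/ (labial) → [m]
/n/ before /m/ (labial) → [m]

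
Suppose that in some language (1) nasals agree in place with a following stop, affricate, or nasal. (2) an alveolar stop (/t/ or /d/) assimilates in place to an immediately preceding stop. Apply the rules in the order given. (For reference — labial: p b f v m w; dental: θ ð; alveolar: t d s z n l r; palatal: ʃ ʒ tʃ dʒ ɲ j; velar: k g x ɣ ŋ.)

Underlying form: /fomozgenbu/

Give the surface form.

Rule 1: /n/ before /b/ (labial) → [m]
After rule 1: fomozgembu
Rule 2: no segment meets the rule's conditions; no change.

[fomozgembu]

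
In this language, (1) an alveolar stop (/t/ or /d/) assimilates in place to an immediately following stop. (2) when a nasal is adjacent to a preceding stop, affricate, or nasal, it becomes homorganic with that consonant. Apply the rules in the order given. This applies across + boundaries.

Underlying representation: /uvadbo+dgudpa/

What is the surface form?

[uvabbo+ggubpa]

Rule 1: /d/ before /b/ (labial) → [b]
Rule 1: /d/ before /g/ (velar) → [g]
Rule 1: /d/ before /p/ (labial) → [b]
After rule 1: uvabbo+ggubpa
Rule 2: no segment meets the rule's conditions; no change.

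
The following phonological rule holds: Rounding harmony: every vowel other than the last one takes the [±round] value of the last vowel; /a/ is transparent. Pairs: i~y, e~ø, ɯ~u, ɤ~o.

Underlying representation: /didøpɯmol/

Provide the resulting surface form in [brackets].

[dydøpumol]

/i/ harmonizes with /o/ ([+round]) → [y]
/ɯ/ harmonizes with /o/ ([+round]) → [u]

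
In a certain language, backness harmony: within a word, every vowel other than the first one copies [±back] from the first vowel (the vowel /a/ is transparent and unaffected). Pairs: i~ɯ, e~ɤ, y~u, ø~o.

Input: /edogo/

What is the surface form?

[edøgø]

/o/ harmonizes with /e/ ([-back]) → [ø]
/o/ harmonizes with /e/ ([-back]) → [ø]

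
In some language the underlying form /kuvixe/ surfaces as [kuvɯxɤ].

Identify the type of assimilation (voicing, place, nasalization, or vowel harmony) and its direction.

/i/→[ɯ] /e/→[ɤ].
Vowels agree with the first vowel, so the harmony is progressive.

vowel harmony, progressive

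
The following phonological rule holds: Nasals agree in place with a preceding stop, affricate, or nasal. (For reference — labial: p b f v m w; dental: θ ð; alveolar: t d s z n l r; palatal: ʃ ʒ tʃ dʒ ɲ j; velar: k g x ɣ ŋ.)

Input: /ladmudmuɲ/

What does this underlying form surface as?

[ladnudnuɲ]

/m/ after /d/ (alveolar) → [n]
/m/ after /d/ (alveolar) → [n]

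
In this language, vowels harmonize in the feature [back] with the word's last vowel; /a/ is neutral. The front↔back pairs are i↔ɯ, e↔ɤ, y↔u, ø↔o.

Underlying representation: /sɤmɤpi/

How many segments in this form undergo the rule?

2

/ɤ/ harmonizes with /i/ ([-back]) → [e]
/ɤ/ harmonizes with /i/ ([-back]) → [e]
2 segments change.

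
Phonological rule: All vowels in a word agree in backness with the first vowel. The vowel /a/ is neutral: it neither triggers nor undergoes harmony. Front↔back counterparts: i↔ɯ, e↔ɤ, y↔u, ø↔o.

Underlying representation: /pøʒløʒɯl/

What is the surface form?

/ɯ/ harmonizes with /ø/ ([-back]) → [i]

[pøʒløʒil]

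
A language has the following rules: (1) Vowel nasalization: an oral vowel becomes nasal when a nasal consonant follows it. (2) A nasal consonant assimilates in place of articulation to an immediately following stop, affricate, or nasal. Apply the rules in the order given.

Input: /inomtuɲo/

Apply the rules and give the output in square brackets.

[ĩnõntũɲo]

Rule 1: /i/ before nasal /n/ → [ĩ]
Rule 1: /o/ before nasal /m/ → [õ]
Rule 1: /u/ before nasal /ɲ/ → [ũ]
After rule 1: ĩnõmtũɲo
Rule 2: /m/ before /t/ (alveolar) → [n]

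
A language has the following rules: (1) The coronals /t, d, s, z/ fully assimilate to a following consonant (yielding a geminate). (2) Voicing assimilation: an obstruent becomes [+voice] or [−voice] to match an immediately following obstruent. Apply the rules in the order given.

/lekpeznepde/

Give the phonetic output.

[lekpennebde]

Rule 1: /z/ before /n/ → [n] (total assimilation)
After rule 1: lekpennepde
Rule 2: /p/ before /d/ (voiced) → [b]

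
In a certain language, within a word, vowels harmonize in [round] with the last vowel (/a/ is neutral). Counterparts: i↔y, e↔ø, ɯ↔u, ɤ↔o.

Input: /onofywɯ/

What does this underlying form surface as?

[ɤnɤfiwɯ]

/o/ harmonizes with /ɯ/ ([-round]) → [ɤ]
/o/ harmonizes with /ɯ/ ([-round]) → [ɤ]
/y/ harmonizes with /ɯ/ ([-round]) → [i]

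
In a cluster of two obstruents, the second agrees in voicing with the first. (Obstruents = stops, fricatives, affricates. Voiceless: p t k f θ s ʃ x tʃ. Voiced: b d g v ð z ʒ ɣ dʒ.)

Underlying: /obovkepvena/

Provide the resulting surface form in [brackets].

/k/ after /v/ (voiced) → [g]
/v/ after /p/ (voiceless) → [f]

[obovgepfena]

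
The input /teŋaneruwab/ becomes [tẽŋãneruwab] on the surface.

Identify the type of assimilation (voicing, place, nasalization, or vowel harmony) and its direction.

/e/→[ẽ] /a/→[ã].
Each target copies a feature from the following segment, so the direction is regressive.

nasalization, regressive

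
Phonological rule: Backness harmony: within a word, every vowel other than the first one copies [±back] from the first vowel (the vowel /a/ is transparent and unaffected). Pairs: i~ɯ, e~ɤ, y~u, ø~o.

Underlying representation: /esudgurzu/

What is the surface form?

[esydgyrzy]

/u/ harmonizes with /e/ ([-back]) → [y]
/u/ harmonizes with /e/ ([-back]) → [y]
/u/ harmonizes with /e/ ([-back]) → [y]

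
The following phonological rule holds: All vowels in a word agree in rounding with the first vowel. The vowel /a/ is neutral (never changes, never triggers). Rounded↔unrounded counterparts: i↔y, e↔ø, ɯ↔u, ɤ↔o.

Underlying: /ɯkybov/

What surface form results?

[ɯkibɤv]

/y/ harmonizes with /ɯ/ ([-round]) → [i]
/o/ harmonizes with /ɯ/ ([-round]) → [ɤ]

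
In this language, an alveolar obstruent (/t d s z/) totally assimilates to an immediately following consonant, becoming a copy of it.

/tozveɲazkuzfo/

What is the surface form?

/z/ before /v/ → [v] (total assimilation)
/z/ before /k/ → [k] (total assimilation)
/z/ before /f/ → [f] (total assimilation)

[tovveɲakkuffo]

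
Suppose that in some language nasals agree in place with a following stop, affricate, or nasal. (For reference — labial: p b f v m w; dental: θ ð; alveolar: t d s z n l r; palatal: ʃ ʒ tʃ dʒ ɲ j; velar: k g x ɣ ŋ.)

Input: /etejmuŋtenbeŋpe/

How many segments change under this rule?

/ŋ/ before /t/ (alveolar) → [n]
/n/ before /b/ (labial) → [m]
/ŋ/ before /p/ (labial) → [m]
3 segments change.

3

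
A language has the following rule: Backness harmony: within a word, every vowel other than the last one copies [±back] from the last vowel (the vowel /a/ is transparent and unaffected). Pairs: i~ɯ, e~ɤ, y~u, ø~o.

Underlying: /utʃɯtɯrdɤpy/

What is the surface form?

[ytʃitirdepy]

/u/ harmonizes with /y/ ([-back]) → [y]
/ɯ/ harmonizes with /y/ ([-back]) → [i]
/ɯ/ harmonizes with /y/ ([-back]) → [i]
/ɤ/ harmonizes with /y/ ([-back]) → [e]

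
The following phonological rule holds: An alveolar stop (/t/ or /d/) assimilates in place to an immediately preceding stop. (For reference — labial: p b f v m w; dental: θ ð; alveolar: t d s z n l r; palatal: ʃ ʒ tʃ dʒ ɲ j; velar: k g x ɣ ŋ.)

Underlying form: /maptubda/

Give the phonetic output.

/t/ after /p/ (labial) → [p]
/d/ after /b/ (labial) → [b]

[mappubba]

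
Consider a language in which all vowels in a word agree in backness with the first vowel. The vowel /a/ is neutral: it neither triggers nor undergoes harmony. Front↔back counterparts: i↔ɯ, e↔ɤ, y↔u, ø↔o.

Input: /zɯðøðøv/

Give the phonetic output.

/ø/ harmonizes with /ɯ/ ([+back]) → [o]
/ø/ harmonizes with /ɯ/ ([+back]) → [o]

[zɯðoðov]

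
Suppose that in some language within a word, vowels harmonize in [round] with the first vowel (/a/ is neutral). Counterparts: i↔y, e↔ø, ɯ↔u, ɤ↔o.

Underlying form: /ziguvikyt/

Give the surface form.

/u/ harmonizes with /i/ ([-round]) → [ɯ]
/y/ harmonizes with /i/ ([-round]) → [i]

[zigɯvikit]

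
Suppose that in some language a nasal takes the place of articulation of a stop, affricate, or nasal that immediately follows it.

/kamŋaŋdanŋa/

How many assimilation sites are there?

3

/m/ before /ŋ/ (velar) → [ŋ]
/ŋ/ before /d/ (alveolar) → [n]
/n/ before /ŋ/ (velar) → [ŋ]
3 segments change.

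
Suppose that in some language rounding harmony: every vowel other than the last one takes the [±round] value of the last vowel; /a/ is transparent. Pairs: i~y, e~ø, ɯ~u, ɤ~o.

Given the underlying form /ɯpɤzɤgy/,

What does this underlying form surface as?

[upozogy]

/ɯ/ harmonizes with /y/ ([+round]) → [u]
/ɤ/ harmonizes with /y/ ([+round]) → [o]
/ɤ/ harmonizes with /y/ ([+round]) → [o]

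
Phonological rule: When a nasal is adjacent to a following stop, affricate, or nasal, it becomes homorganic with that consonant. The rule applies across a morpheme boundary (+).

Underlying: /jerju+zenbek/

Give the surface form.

/n/ before /b/ (labial) → [m]

[jerju+zembek]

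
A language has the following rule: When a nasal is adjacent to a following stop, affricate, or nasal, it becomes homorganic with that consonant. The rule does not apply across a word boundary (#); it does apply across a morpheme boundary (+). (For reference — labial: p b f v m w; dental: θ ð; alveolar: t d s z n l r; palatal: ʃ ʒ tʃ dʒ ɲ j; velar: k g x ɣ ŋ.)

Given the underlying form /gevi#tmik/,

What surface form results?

[gevi#tmik]

no segment meets the rule's conditions; no change.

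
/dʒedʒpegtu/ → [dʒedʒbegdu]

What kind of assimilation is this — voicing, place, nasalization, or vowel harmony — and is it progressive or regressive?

/p/→[b] /t/→[d].
Each target copies a feature from the preceding segment, so the direction is progressive.

voicing assimilation, progressive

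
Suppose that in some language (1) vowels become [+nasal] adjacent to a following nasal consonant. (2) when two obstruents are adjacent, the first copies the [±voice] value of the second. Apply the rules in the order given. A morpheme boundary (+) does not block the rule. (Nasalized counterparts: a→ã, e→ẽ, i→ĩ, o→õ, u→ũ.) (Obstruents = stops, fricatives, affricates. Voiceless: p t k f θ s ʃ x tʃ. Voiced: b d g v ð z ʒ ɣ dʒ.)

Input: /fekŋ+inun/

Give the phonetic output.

Rule 1: /i/ before nasal /n/ → [ĩ]
Rule 1: /u/ before nasal /n/ → [ũ]
After rule 1: fekŋ+ĩnũn
Rule 2: no segment meets the rule's conditions; no change.

[fekŋ+ĩnũn]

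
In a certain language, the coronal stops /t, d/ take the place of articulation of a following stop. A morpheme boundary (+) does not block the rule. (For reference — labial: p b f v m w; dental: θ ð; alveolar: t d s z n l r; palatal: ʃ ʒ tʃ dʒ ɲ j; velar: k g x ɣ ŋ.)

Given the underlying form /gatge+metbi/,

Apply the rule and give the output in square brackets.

[gakge+mepbi]

/t/ before /g/ (velar) → [k]
/t/ before /b/ (labial) → [p]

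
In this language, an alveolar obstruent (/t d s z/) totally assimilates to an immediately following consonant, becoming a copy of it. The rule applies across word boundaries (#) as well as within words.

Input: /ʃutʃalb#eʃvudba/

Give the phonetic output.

/d/ before /b/ → [b] (total assimilation)

[ʃutʃalb#eʃvubba]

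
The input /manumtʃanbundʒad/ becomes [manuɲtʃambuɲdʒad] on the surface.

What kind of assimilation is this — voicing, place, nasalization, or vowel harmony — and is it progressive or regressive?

place assimilation, regressive

/m/→[ɲ] /n/→[m] /n/→[ɲ].
Each target copies a feature from the following segment, so the direction is regressive.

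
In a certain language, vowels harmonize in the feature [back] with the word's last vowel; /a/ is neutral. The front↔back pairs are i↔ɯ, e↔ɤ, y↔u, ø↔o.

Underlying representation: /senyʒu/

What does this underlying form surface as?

[sɤnuʒu]

/e/ harmonizes with /u/ ([+back]) → [ɤ]
/y/ harmonizes with /u/ ([+back]) → [u]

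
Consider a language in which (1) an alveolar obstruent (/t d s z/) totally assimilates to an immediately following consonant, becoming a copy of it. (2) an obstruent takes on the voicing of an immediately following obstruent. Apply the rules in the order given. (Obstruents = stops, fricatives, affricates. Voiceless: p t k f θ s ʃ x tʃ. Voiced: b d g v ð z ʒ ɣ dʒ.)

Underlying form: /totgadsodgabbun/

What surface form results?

Rule 1: /t/ before /g/ → [g] (total assimilation)
Rule 1: /d/ before /s/ → [s] (total assimilation)
Rule 1: /d/ before /g/ → [g] (total assimilation)
After rule 1: toggassoggabbun
Rule 2: no segment meets the rule's conditions; no change.

[toggassoggabbun]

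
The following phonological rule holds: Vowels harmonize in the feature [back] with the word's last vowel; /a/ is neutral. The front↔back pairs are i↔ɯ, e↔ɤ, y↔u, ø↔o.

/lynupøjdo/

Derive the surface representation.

/y/ harmonizes with /o/ ([+back]) → [u]
/ø/ harmonizes with /o/ ([+back]) → [o]

[lunupojdo]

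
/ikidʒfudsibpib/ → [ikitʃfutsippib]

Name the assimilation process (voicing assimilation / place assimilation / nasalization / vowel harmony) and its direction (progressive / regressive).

/dʒ/→[tʃ] /d/→[t] /b/→[p].
Each target copies a feature from the following segment, so the direction is regressive.

voicing assimilation, regressive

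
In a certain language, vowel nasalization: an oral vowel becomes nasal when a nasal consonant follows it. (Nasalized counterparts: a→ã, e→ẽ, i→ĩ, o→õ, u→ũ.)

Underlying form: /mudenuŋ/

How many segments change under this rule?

2

/e/ before nasal /n/ → [ẽ]
/u/ before nasal /ŋ/ → [ũ]
2 segments change.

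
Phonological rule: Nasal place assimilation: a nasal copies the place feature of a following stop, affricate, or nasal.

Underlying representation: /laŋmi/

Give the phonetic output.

[lammi]

/ŋ/ before /m/ (labial) → [m]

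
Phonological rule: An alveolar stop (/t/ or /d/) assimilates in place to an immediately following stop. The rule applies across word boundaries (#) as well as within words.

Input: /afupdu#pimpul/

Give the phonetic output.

no segment meets the rule's conditions; no change.

[afupdu#pimpul]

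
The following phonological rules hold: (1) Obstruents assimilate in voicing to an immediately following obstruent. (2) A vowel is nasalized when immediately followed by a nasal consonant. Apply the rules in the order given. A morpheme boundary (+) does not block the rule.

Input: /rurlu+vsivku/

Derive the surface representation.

[rurlu+fsifku]

Rule 1: /v/ before /s/ (voiceless) → [f]
Rule 1: /v/ before /k/ (voiceless) → [f]
After rule 1: rurlu+fsifku
Rule 2: no segment meets the rule's conditions; no change.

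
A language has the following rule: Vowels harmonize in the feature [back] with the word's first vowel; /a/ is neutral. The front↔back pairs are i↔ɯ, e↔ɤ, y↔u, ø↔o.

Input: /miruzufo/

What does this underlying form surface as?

/u/ harmonizes with /i/ ([-back]) → [y]
/u/ harmonizes with /i/ ([-back]) → [y]
/o/ harmonizes with /i/ ([-back]) → [ø]

[miryzyfø]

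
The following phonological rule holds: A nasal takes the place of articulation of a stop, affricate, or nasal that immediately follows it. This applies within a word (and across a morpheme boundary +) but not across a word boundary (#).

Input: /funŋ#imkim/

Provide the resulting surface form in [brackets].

/n/ before /ŋ/ (velar) → [ŋ]
/m/ before /k/ (velar) → [ŋ]

[fuŋŋ#iŋkim]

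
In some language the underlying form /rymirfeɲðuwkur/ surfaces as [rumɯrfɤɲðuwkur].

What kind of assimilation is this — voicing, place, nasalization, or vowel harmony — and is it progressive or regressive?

/y/→[u] /i/→[ɯ] /e/→[ɤ].
Vowels agree with the last vowel, so the harmony is regressive.

vowel harmony, regressive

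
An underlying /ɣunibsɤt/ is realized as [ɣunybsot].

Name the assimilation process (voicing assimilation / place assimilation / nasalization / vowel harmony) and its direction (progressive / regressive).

vowel harmony, progressive

/i/→[y] /ɤ/→[o].
Vowels agree with the first vowel, so the harmony is progressive.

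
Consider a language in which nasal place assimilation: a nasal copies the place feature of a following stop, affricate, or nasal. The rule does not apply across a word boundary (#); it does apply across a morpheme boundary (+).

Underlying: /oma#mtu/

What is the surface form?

/m/ before /t/ (alveolar) → [n]

[oma#ntu]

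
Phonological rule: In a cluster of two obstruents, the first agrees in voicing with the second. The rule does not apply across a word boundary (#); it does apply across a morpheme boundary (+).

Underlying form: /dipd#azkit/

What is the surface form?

[dibd#askit]

/p/ before /d/ (voiced) → [b]
/z/ before /k/ (voiceless) → [s]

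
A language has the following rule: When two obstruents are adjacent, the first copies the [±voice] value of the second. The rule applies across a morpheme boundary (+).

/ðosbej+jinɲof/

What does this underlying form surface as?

/s/ before /b/ (voiced) → [z]

[ðozbej+jinɲof]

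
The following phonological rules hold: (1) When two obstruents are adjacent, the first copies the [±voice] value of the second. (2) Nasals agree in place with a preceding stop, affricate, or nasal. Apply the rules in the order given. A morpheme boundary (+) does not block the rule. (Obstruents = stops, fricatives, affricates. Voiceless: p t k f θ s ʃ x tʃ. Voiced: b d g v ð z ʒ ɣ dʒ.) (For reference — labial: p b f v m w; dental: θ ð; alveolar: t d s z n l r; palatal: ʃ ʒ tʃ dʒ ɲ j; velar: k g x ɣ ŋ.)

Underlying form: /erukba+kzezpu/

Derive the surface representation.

Rule 1: /k/ before /b/ (voiced) → [g]
Rule 1: /k/ before /z/ (voiced) → [g]
Rule 1: /z/ before /p/ (voiceless) → [s]
After rule 1: erugba+gzespu
Rule 2: no segment meets the rule's conditions; no change.

[erugba+gzespu]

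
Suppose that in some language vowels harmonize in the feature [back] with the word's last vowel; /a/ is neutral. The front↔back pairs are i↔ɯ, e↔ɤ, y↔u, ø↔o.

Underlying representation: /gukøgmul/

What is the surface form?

[gukogmul]

/ø/ harmonizes with /u/ ([+back]) → [o]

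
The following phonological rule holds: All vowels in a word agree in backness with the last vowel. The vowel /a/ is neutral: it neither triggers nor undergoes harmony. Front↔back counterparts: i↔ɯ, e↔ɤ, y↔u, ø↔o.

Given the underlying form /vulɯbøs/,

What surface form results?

/u/ harmonizes with /ø/ ([-back]) → [y]
/ɯ/ harmonizes with /ø/ ([-back]) → [i]

[vylibøs]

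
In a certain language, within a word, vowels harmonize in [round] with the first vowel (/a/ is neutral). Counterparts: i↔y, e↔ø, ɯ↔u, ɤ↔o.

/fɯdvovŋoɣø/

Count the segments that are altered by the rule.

/o/ harmonizes with /ɯ/ ([-round]) → [ɤ]
/o/ harmonizes with /ɯ/ ([-round]) → [ɤ]
/ø/ harmonizes with /ɯ/ ([-round]) → [e]
3 segments change.

3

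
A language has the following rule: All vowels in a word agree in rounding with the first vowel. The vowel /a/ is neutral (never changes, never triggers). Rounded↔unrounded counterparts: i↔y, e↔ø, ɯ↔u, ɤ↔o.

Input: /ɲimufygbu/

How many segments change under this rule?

3

/u/ harmonizes with /i/ ([-round]) → [ɯ]
/y/ harmonizes with /i/ ([-round]) → [i]
/u/ harmonizes with /i/ ([-round]) → [ɯ]
3 segments change.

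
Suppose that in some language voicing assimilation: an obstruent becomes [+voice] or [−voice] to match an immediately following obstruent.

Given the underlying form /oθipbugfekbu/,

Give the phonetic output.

/p/ before /b/ (voiced) → [b]
/g/ before /f/ (voiceless) → [k]
/k/ before /b/ (voiced) → [g]

[oθibbukfegbu]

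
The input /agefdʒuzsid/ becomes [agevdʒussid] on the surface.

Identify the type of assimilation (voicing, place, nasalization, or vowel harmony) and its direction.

voicing assimilation, regressive

/f/→[v] /z/→[s].
Each target copies a feature from the following segment, so the direction is regressive.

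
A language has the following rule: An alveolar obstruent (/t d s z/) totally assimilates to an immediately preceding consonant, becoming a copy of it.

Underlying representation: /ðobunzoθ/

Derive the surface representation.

[ðobunnoθ]

/z/ after /n/ → [n] (total assimilation)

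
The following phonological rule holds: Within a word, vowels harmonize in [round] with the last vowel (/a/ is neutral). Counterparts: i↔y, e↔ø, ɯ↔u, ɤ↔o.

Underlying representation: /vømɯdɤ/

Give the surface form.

/ø/ harmonizes with /ɤ/ ([-round]) → [e]

[vemɯdɤ]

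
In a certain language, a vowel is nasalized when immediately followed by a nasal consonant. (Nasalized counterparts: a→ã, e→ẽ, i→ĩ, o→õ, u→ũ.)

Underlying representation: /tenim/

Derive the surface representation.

/e/ before nasal /n/ → [ẽ]
/i/ before nasal /m/ → [ĩ]

[tẽnĩm]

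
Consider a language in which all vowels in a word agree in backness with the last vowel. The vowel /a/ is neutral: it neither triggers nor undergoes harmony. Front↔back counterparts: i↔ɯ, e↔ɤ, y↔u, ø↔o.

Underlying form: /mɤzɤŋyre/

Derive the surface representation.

/ɤ/ harmonizes with /e/ ([-back]) → [e]
/ɤ/ harmonizes with /e/ ([-back]) → [e]

[mezeŋyre]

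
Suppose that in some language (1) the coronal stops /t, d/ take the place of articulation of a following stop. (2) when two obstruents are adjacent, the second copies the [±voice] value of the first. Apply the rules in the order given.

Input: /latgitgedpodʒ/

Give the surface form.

[lakkikkebbodʒ]

Rule 1: /t/ before /g/ (velar) → [k]
Rule 1: /t/ before /g/ (velar) → [k]
Rule 1: /d/ before /p/ (labial) → [b]
After rule 1: lakgikgebpodʒ
Rule 2: /g/ after /k/ (voiceless) → [k]
Rule 2: /g/ after /k/ (voiceless) → [k]
Rule 2: /p/ after /b/ (voiced) → [b]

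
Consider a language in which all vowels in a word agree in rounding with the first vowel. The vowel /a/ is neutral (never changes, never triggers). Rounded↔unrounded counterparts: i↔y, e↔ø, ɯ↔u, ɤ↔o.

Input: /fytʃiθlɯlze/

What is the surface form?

[fytʃyθlulzø]

/i/ harmonizes with /y/ ([+round]) → [y]
/ɯ/ harmonizes with /y/ ([+round]) → [u]
/e/ harmonizes with /y/ ([+round]) → [ø]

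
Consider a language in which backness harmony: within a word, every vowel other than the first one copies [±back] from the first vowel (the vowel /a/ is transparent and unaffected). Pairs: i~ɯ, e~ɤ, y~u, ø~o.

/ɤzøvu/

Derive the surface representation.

/ø/ harmonizes with /ɤ/ ([+back]) → [o]

[ɤzovu]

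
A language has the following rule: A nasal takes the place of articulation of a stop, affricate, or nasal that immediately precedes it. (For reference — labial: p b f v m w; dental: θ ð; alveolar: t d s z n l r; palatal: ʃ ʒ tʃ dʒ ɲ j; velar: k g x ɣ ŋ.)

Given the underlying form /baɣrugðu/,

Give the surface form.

[baɣrugðu]

no segment meets the rule's conditions; no change.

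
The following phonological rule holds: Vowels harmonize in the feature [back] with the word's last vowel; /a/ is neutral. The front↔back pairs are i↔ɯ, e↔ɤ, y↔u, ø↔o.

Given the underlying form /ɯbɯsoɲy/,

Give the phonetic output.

[ibisøɲy]

/ɯ/ harmonizes with /y/ ([-back]) → [i]
/ɯ/ harmonizes with /y/ ([-back]) → [i]
/o/ harmonizes with /y/ ([-back]) → [ø]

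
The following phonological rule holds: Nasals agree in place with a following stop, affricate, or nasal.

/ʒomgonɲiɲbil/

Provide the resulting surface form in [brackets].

/m/ before /g/ (velar) → [ŋ]
/n/ before /ɲ/ (palatal) → [ɲ]
/ɲ/ before /b/ (labial) → [m]

[ʒoŋgoɲɲimbil]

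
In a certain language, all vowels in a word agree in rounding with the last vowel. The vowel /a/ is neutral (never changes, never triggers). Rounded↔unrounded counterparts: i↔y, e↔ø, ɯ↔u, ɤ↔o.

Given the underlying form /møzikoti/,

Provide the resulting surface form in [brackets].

[mezikɤti]

/ø/ harmonizes with /i/ ([-round]) → [e]
/o/ harmonizes with /i/ ([-round]) → [ɤ]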